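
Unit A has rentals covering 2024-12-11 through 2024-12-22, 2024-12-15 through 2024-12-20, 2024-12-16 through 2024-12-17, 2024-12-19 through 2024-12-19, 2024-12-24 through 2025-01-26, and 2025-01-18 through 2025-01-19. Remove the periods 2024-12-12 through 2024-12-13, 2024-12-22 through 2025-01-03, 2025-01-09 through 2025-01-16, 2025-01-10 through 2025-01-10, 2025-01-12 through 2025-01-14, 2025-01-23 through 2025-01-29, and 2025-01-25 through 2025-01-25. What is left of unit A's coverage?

2024-12-11 through 2024-12-11, 2024-12-14 through 2024-12-21, 2025-01-04 through 2025-01-08, 2025-01-17 through 2025-01-22

First set merges to 2024-12-11 through 2024-12-22, 2024-12-24 through 2025-01-26.
Second set merges to 2024-12-12 through 2024-12-13, 2024-12-22 through 2025-01-03, 2025-01-09 through 2025-01-16, 2025-01-23 through 2025-01-29.
2024-12-11 through 2024-12-22 with B removed leaves 2024-12-11 through 2024-12-11, 2024-12-14 through 2024-12-21.
2024-12-24 through 2025-01-26 with B removed leaves 2025-01-04 through 2025-01-08, 2025-01-17 through 2025-01-22.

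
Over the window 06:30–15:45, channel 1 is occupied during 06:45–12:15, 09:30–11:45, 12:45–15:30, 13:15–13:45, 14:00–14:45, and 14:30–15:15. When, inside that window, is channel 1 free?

The merged coverage is 06:45–12:15, 12:45–15:30.
Gaps within 06:30–15:45: 06:30–06:45, 12:15–12:45, 15:30–15:45.

06:30–06:45, 12:15–12:45, 15:30–15:45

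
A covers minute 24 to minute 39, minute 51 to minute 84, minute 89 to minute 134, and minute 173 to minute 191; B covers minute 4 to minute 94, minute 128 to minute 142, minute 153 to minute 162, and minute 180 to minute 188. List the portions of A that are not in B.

minute 94 to minute 128, minute 173 to minute 180, minute 188 to minute 191

minute 24 to minute 39 lies entirely inside B → drops out.
minute 51 to minute 84 lies entirely inside B → drops out.
minute 89 to minute 134 with B removed leaves minute 94 to minute 128.
minute 173 to minute 191 with B removed leaves minute 173 to minute 180, minute 188 to minute 191.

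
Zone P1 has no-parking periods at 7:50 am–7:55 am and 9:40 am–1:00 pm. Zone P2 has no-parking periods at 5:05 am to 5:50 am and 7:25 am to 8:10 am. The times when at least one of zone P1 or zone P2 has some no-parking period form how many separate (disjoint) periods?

A ∪ B = 5:05 am–5:50 am, 7:25 am–8:10 am, 9:40 am–1:00 pm.
That is 3 disjoint pieces.

3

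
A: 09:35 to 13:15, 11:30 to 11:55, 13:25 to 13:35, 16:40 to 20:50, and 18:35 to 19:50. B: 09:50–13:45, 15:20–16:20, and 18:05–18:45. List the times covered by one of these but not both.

A, merged: 09:35-13:15, 13:25-13:35, 16:40-20:50.
A but not B: 09:35-09:50, 16:40-18:05, 18:45-20:50.
B but not A: 13:15-13:25, 13:35-13:45, 15:20-16:20.
Combining gives A △ B.

09:35-09:50, 13:15-13:25, 13:35-13:45, 15:20-16:20, 16:40-18:05, 18:45-20:50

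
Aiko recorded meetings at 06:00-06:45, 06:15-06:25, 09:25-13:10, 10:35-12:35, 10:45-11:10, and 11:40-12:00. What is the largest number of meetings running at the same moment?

3

Walk the sorted start/end points keeping a running depth.
The depth first hits 3 at 10:45.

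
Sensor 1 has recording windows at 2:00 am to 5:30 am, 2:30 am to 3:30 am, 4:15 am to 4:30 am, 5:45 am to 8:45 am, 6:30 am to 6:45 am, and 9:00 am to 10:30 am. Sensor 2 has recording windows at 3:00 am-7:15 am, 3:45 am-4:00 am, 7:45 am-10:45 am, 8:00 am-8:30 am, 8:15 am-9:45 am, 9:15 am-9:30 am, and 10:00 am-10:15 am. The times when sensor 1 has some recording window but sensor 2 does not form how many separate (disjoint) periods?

2

A, merged: 2:00 am–5:30 am, 5:45 am–8:45 am, 9:00 am–10:30 am.
B, merged: 3:00 am–7:15 am, 7:45 am–10:45 am.
A \ B = 2:00 am–3:00 am, 7:15 am–7:45 am.
That is 2 disjoint pieces.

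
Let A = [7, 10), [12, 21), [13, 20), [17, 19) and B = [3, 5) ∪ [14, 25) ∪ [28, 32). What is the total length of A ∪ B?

First set merges to [7, 10), [12, 21).
A ∪ B = [3, 5), [7, 10), [12, 25), [28, 32).
Total: 2 + 3 + 13 + 4 = 22.

22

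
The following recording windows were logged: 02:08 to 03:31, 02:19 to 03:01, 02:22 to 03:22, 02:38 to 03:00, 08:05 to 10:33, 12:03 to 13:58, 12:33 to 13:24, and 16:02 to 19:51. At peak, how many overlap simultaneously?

4

Walk the sorted start/end points keeping a running depth.
The depth first hits 4 at 02:38.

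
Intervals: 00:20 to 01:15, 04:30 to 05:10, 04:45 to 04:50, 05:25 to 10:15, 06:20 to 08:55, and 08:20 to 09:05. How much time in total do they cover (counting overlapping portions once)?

6 h 25 min

Merged: 00:20–01:15, 04:30–05:10, 05:25–10:15.
Lengths: 55 min + 40 min + 4 h 50 min = 6 h 25 min.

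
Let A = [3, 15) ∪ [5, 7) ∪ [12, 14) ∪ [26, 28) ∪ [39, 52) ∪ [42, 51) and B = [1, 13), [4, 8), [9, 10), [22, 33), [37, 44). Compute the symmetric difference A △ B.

Merge the first list: [3, 15), [26, 28), [39, 52).
Merge the second list: [1, 13), [22, 33), [37, 44).
A but not B: [13, 15), [44, 52).
B but not A: [1, 3), [22, 26), [28, 33), [37, 39).
Combining gives A △ B.

[1, 3) ∪ [13, 15) ∪ [22, 26) ∪ [28, 33) ∪ [37, 39) ∪ [44, 52)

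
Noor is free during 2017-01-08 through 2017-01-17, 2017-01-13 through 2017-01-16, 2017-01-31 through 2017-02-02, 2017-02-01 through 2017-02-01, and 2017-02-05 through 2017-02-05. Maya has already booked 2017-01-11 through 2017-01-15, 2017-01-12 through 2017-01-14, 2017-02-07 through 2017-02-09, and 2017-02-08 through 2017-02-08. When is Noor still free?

2017-01-08 through 2017-01-10, 2017-01-16 through 2017-01-17, 2017-01-31 through 2017-02-02, 2017-02-05 through 2017-02-05

Merge the first list: 2017-01-08 through 2017-01-17, 2017-01-31 through 2017-02-02, 2017-02-05 through 2017-02-05.
Merge the second list: 2017-01-11 through 2017-01-15, 2017-02-07 through 2017-02-09.
2017-01-08 through 2017-01-17 with B removed leaves 2017-01-08 through 2017-01-10, 2017-01-16 through 2017-01-17.
2017-01-31 through 2017-02-02 is untouched.
2017-02-05 through 2017-02-05 is untouched.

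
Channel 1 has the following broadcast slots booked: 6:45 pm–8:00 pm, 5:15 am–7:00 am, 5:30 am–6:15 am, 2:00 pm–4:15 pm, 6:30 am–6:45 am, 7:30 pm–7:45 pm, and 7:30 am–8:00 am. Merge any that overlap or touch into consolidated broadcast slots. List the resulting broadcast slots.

Sort by start: 5:15 am–7:00 am, 5:30 am–6:15 am, 6:30 am–6:45 am, 7:30 am–8:00 am, 2:00 pm–4:15 pm, 6:45 pm–8:00 pm, 7:30 pm–7:45 pm.
5:30 am–6:15 am overlaps/touches 5:15 am–7:00 am → extend to 5:15 am–7:00 am.
6:30 am–6:45 am overlaps/touches 5:15 am–7:00 am → extend to 5:15 am–7:00 am.
7:30 am–8:00 am is disjoint → start new block.
2:00 pm–4:15 pm is disjoint → start new block.
6:45 pm–8:00 pm is disjoint → start new block.
7:30 pm–7:45 pm overlaps/touches 6:45 pm–8:00 pm → extend to 6:45 pm–8:00 pm.

5:15 am–7:00 am, 7:30 am–8:00 am, 2:00 pm–4:15 pm, 6:45 pm–8:00 pm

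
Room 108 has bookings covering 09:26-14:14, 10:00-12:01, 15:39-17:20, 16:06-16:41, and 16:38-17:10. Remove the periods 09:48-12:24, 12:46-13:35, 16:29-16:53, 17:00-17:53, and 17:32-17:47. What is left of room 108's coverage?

First set merges to 09:26–14:14, 15:39–17:20.
Second set merges to 09:48–12:24, 12:46–13:35, 16:29–16:53, 17:00–17:53.
09:26–14:14 minus B → 09:26–09:48, 12:24–12:46, 13:35–14:14.
15:39–17:20 minus B → 15:39–16:29, 16:53–17:00.

09:26–09:48, 12:24–12:46, 13:35–14:14, 15:39–16:29, 16:53–17:00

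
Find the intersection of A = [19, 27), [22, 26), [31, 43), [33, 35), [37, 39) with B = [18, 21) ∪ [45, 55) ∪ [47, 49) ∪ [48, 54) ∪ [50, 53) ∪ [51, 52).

First set merges to [19, 27), [31, 43).
Second set merges to [18, 21), [45, 55).
[19, 27) overlaps B on [19, 21).
[31, 43) falls entirely outside B.

[19, 21)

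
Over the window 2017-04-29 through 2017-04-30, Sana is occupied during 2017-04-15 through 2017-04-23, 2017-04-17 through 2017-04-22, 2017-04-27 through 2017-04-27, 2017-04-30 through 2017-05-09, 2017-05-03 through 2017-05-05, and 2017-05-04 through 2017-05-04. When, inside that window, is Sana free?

2017-04-29 through 2017-04-29

After merging, the occupied span is 2017-04-15 through 2017-04-23, 2017-04-27 through 2017-04-27, 2017-04-30 through 2017-05-09.
Gaps within 2017-04-29 through 2017-04-30: 2017-04-29 through 2017-04-29.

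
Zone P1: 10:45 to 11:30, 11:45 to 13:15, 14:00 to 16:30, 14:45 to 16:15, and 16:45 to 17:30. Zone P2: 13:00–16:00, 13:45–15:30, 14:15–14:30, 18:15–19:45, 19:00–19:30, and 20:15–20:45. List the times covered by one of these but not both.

First set merges to 10:45–11:30, 11:45–13:15, 14:00–16:30, 16:45–17:30.
Second set merges to 13:00–16:00, 18:15–19:45, 20:15–20:45.
A but not B: 10:45–11:30, 11:45–13:00, 16:00–16:30, 16:45–17:30.
B but not A: 13:15–14:00, 18:15–19:45, 20:15–20:45.
Combining gives A △ B.

10:45–11:30, 11:45–13:00, 13:15–14:00, 16:00–16:30, 16:45–17:30, 18:15–19:45, 20:15–20:45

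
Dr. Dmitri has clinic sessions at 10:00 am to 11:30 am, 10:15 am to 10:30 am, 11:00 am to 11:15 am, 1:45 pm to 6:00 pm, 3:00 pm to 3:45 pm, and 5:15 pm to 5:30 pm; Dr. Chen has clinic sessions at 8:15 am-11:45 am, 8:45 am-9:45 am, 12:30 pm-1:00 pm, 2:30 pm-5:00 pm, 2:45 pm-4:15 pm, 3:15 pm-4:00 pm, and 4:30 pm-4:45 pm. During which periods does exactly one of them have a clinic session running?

8:15 am–10:00 am, 11:30 am–11:45 am, 12:30 pm–1:00 pm, 1:45 pm–2:30 pm, 5:00 pm–6:00 pm

A, merged: 10:00 am–11:30 am, 1:45 pm–6:00 pm.
B, merged: 8:15 am–11:45 am, 12:30 pm–1:00 pm, 2:30 pm–5:00 pm.
A \ B = 1:45 pm–2:30 pm, 5:00 pm–6:00 pm.
B \ A = 8:15 am–10:00 am, 11:30 am–11:45 am, 12:30 pm–1:00 pm.
Union of the two gives the symmetric difference.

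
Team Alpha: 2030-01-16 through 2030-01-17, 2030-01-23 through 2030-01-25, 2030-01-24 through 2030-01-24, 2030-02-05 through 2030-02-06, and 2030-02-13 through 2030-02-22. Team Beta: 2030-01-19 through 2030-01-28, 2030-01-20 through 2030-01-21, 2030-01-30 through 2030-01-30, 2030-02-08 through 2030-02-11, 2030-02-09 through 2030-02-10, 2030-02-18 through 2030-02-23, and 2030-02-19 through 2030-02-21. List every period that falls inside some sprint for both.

A, merged: 2030-01-16 through 2030-01-17, 2030-01-23 through 2030-01-25, 2030-02-05 through 2030-02-06, 2030-02-13 through 2030-02-22.
B, merged: 2030-01-19 through 2030-01-28, 2030-01-30 through 2030-01-30, 2030-02-08 through 2030-02-11, 2030-02-18 through 2030-02-23.
2030-01-16 through 2030-01-17 meets no B interval.
2030-01-23 through 2030-01-25 ∩ B → 2030-01-23 through 2030-01-25.
2030-02-05 through 2030-02-06 meets no B interval.
2030-02-13 through 2030-02-22 ∩ B → 2030-02-18 through 2030-02-22.

2030-01-23 through 2030-01-25, 2030-02-18 through 2030-02-22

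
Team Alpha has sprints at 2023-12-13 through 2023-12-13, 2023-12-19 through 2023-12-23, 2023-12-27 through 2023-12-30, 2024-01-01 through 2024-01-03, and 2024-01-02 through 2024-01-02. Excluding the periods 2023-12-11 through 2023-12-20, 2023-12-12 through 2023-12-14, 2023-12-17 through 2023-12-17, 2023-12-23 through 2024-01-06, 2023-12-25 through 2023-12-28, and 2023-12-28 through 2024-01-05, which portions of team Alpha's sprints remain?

First set merges to 2023-12-13 through 2023-12-13, 2023-12-19 through 2023-12-23, 2023-12-27 through 2023-12-30, 2024-01-01 through 2024-01-03.
Second set merges to 2023-12-11 through 2023-12-20, 2023-12-23 through 2024-01-06.
2023-12-13 through 2023-12-13 lies entirely inside B → drops out.
2023-12-19 through 2023-12-23 with B removed leaves 2023-12-21 through 2023-12-22.
2023-12-27 through 2023-12-30 lies entirely inside B → drops out.
2024-01-01 through 2024-01-03 lies entirely inside B → drops out.

2023-12-21 through 2023-12-22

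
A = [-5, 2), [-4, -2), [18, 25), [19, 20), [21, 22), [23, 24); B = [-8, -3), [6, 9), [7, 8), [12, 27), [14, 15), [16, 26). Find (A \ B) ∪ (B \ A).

First set merges to [-5, 2), [18, 25).
Second set merges to [-8, -3), [6, 9), [12, 27).
A \ B = [-3, 2).
B \ A = [-8, -5), [6, 9), [12, 18), [25, 27).
Union of the two gives the symmetric difference.

[-8, -5) ∪ [-3, 2) ∪ [6, 9) ∪ [12, 18) ∪ [25, 27)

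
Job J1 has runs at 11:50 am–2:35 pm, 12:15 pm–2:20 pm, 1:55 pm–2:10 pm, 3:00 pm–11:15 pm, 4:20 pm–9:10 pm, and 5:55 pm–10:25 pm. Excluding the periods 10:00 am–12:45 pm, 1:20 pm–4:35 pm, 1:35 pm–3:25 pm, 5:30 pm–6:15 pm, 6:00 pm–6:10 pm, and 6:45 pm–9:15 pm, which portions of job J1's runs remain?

First set merges to 11:50 am–2:35 pm, 3:00 pm–11:15 pm.
Second set merges to 10:00 am–12:45 pm, 1:20 pm–4:35 pm, 5:30 pm–6:15 pm, 6:45 pm–9:15 pm.
11:50 am–2:35 pm \ B = 12:45 pm–1:20 pm.
3:00 pm–11:15 pm \ B = 4:35 pm–5:30 pm, 6:15 pm–6:45 pm, 9:15 pm–11:15 pm.

12:45 pm–1:20 pm, 4:35 pm–5:30 pm, 6:15 pm–6:45 pm, 9:15 pm–11:15 pm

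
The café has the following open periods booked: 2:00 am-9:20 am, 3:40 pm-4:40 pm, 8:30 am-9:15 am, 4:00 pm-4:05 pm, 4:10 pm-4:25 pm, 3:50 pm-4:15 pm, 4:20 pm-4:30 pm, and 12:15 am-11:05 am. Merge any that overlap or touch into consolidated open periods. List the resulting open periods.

12:15 am-11:05 am, 3:40 pm-4:40 pm

Sort by start: 12:15 am-11:05 am, 2:00 am-9:20 am, 8:30 am-9:15 am, 3:40 pm-4:40 pm, 3:50 pm-4:15 pm, 4:00 pm-4:05 pm, 4:10 pm-4:25 pm, 4:20 pm-4:30 pm.
2:00 am-9:20 am overlaps/touches 12:15 am-11:05 am → extend to 12:15 am-11:05 am.
8:30 am-9:15 am overlaps/touches 12:15 am-11:05 am → extend to 12:15 am-11:05 am.
3:40 pm-4:40 pm is disjoint → start new block.
3:50 pm-4:15 pm overlaps/touches 3:40 pm-4:40 pm → extend to 3:40 pm-4:40 pm.
4:00 pm-4:05 pm overlaps/touches 3:40 pm-4:40 pm → extend to 3:40 pm-4:40 pm.
4:10 pm-4:25 pm overlaps/touches 3:40 pm-4:40 pm → extend to 3:40 pm-4:40 pm.
4:20 pm-4:30 pm overlaps/touches 3:40 pm-4:40 pm → extend to 3:40 pm-4:40 pm.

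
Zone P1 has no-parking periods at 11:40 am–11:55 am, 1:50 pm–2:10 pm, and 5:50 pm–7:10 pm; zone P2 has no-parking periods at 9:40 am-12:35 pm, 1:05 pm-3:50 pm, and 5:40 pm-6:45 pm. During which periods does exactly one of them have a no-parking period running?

Only in the first: 6:45 pm-7:10 pm.
Only in the second: 9:40 am-11:40 am, 11:55 am-12:35 pm, 1:05 pm-1:50 pm, 2:10 pm-3:50 pm, 5:40 pm-5:50 pm.
Together these are the periods covered by exactly one.

9:40 am-11:40 am, 11:55 am-12:35 pm, 1:05 pm-1:50 pm, 2:10 pm-3:50 pm, 5:40 pm-5:50 pm, 6:45 pm-7:10 pm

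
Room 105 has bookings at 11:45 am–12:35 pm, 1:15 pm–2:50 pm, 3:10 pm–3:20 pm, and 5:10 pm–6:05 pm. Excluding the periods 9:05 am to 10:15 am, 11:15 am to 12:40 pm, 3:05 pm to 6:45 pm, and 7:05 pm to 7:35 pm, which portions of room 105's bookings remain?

11:45 am–12:35 pm: entirely removed.
1:15 pm–2:50 pm: nothing removed.
3:10 pm–3:20 pm: entirely removed.
5:10 pm–6:05 pm: entirely removed.

1:15 pm–2:50 pm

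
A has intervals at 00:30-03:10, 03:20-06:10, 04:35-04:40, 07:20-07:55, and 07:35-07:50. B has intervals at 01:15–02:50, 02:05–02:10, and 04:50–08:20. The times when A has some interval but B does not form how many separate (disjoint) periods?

3

First set merges to 00:30–03:10, 03:20–06:10, 07:20–07:55.
Second set merges to 01:15–02:50, 04:50–08:20.
A \ B = 00:30–01:15, 02:50–03:10, 03:20–04:50.
That is 3 disjoint pieces.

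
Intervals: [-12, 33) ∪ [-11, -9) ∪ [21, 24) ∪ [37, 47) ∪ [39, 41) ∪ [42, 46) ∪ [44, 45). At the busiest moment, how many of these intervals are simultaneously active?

3

At 44, 3 of the intervals are simultaneously active.
No point has more.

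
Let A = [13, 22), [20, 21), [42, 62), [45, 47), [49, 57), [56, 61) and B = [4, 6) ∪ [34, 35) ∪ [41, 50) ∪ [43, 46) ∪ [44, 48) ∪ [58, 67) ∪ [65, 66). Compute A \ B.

[13, 22) ∪ [50, 58)

A, merged: [13, 22), [42, 62).
B, merged: [4, 6), [34, 35), [41, 50), [58, 67).
[13, 22): no B overlap → unchanged.
[42, 62) minus B → [50, 58).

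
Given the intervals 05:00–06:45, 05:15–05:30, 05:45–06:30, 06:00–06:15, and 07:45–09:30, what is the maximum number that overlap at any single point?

3

Sweep endpoints in order; track running count of active intervals.
Peak of 3 reached at 06:00.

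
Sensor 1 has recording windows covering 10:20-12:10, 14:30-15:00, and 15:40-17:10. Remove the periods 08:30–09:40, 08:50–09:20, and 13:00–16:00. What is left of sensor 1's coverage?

10:20-12:10, 16:00-17:10

B, merged: 08:30-09:40, 13:00-16:00.
10:20-12:10: no B overlap → unchanged.
14:30-15:00: fully covered by B → removed.
15:40-17:10 minus B → 16:00-17:10.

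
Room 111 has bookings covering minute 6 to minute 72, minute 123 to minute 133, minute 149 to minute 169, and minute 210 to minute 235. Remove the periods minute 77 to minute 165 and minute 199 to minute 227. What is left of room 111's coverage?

minute 6 to minute 72, minute 165 to minute 169, minute 227 to minute 235

minute 6 to minute 72: nothing removed.
minute 123 to minute 133: entirely removed.
minute 149 to minute 169 \ B = minute 165 to minute 169.
minute 210 to minute 235 \ B = minute 227 to minute 235.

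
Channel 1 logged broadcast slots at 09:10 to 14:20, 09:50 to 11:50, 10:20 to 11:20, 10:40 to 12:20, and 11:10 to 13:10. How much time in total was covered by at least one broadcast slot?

Merged: 09:10-14:20.
Length: 5 h 10 min.

5 h 10 min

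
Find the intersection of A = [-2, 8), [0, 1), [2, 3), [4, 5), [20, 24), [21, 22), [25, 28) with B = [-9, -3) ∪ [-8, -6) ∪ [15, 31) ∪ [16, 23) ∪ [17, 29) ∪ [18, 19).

Merge the first list: [-2, 8), [20, 24), [25, 28).
Merge the second list: [-9, -3), [15, 31).
[-2, 8) falls entirely outside B.
[20, 24) overlaps B on [20, 24).
[25, 28) overlaps B on [25, 28).

[20, 24) ∪ [25, 28)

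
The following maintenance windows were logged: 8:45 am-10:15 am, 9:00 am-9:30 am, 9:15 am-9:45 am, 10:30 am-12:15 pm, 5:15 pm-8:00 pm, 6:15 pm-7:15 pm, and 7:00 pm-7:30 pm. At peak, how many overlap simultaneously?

3

Walk the sorted start/end points keeping a running depth.
The depth first hits 3 at 9:15 am.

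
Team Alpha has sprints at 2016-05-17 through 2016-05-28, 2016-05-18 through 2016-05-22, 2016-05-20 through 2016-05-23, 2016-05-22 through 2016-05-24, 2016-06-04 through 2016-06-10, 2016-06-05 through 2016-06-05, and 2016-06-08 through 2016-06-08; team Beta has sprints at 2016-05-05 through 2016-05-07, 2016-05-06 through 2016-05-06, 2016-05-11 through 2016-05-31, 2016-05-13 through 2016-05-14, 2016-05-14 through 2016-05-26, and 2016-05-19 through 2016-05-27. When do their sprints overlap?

2016-05-17 through 2016-05-28

First set merges to 2016-05-17 through 2016-05-28, 2016-06-04 through 2016-06-10.
Second set merges to 2016-05-05 through 2016-05-07, 2016-05-11 through 2016-05-31.
2016-05-17 through 2016-05-28 ∩ B → 2016-05-17 through 2016-05-28.
2016-06-04 through 2016-06-10 meets no B interval.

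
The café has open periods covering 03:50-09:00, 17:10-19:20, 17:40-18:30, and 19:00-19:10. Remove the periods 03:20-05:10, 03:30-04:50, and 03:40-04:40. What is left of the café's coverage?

05:10–09:00, 17:10–19:20

First set merges to 03:50–09:00, 17:10–19:20.
Second set merges to 03:20–05:10.
03:50–09:00 minus B → 05:10–09:00.
17:10–19:20: no B overlap → unchanged.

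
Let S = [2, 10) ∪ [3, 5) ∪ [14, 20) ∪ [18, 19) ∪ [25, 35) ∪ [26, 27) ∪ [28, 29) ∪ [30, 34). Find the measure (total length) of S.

24

Merged: [2, 10), [14, 20), [25, 35).
Lengths: 8 + 6 + 10 = 24.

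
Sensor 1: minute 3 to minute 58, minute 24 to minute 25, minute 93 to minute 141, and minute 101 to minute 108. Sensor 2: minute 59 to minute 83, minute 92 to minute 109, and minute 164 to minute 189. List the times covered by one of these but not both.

A, merged: minute 3 to minute 58, minute 93 to minute 141.
A \ B = minute 3 to minute 58, minute 109 to minute 141.
B \ A = minute 59 to minute 83, minute 92 to minute 93, minute 164 to minute 189.
Union of the two gives the symmetric difference.

minute 3 to minute 58, minute 59 to minute 83, minute 92 to minute 93, minute 109 to minute 141, minute 164 to minute 189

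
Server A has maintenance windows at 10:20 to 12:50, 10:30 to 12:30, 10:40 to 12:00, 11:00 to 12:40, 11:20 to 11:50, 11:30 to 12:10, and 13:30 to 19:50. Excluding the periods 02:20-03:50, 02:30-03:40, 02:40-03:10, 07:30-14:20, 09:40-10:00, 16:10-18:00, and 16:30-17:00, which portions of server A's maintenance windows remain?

14:20–16:10, 18:00–19:50

Merge the first list: 10:20–12:50, 13:30–19:50.
Merge the second list: 02:20–03:50, 07:30–14:20, 16:10–18:00.
10:20–12:50 lies entirely inside B → drops out.
13:30–19:50 with B removed leaves 14:20–16:10, 18:00–19:50.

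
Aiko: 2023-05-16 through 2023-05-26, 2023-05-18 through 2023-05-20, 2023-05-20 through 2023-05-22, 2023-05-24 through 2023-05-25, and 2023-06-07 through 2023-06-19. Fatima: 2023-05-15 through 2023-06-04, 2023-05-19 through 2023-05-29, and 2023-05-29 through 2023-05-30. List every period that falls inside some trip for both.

2023-05-16 through 2023-05-26

Merge the first list: 2023-05-16 through 2023-05-26, 2023-06-07 through 2023-06-19.
Merge the second list: 2023-05-15 through 2023-06-04.
2023-05-16 through 2023-05-26 ∩ B → 2023-05-16 through 2023-05-26.
2023-06-07 through 2023-06-19 meets no B interval.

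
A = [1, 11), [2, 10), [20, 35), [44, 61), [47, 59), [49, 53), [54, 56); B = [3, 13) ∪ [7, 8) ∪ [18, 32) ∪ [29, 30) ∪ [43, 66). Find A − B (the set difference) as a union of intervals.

[1, 3) ∪ [32, 35)

First set merges to [1, 11), [20, 35), [44, 61).
Second set merges to [3, 13), [18, 32), [43, 66).
[1, 11) minus B → [1, 3).
[20, 35) minus B → [32, 35).
[44, 61): fully covered by B → removed.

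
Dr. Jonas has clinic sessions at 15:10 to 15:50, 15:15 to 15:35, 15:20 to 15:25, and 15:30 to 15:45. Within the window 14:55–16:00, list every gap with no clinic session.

14:55-15:10, 15:50-16:00

After merging, the occupied span is 15:10-15:50.
Gaps within 14:55-16:00: 14:55-15:10, 15:50-16:00.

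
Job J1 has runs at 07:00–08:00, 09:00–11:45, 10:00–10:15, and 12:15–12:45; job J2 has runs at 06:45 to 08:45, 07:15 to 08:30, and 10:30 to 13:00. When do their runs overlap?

First set merges to 07:00–08:00, 09:00–11:45, 12:15–12:45.
Second set merges to 06:45–08:45, 10:30–13:00.
07:00–08:00 overlaps B on 07:00–08:00.
09:00–11:45 overlaps B on 10:30–11:45.
12:15–12:45 overlaps B on 12:15–12:45.

07:00–08:00, 10:30–11:45, 12:15–12:45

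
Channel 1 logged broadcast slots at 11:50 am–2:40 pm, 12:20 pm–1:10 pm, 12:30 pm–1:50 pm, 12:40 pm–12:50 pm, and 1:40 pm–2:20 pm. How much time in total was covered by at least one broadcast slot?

2 h 50 min

Merged: 11:50 am–2:40 pm.
Length: 2 h 50 min.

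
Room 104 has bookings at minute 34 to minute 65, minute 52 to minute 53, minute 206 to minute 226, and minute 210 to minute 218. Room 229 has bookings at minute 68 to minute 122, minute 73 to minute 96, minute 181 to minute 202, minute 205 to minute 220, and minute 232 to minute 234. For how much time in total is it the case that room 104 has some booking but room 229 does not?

37 minutes

First set merges to minute 34 to minute 65, minute 206 to minute 226.
Second set merges to minute 68 to minute 122, minute 181 to minute 202, minute 205 to minute 220, minute 232 to minute 234.
A \ B = minute 34 to minute 65, minute 220 to minute 226.
Total: 31 minutes + 6 minutes = 37 minutes.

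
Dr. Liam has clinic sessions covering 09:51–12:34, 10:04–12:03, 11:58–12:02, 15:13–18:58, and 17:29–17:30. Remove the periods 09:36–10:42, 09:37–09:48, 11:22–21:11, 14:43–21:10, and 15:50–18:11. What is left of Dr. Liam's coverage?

10:42-11:22

A, merged: 09:51-12:34, 15:13-18:58.
B, merged: 09:36-10:42, 11:22-21:11.
09:51-12:34 with B removed leaves 10:42-11:22.
15:13-18:58 lies entirely inside B → drops out.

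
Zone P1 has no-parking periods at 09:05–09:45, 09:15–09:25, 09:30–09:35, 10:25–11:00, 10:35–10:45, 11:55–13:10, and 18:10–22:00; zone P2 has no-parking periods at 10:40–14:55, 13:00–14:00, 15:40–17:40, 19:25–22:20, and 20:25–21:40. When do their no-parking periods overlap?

10:40–11:00, 11:55–13:10, 19:25–22:00

First set merges to 09:05–09:45, 10:25–11:00, 11:55–13:10, 18:10–22:00.
Second set merges to 10:40–14:55, 15:40–17:40, 19:25–22:20.
09:05–09:45 meets no B interval.
10:25–11:00 ∩ B → 10:40–11:00.
11:55–13:10 ∩ B → 11:55–13:10.
18:10–22:00 ∩ B → 19:25–22:00.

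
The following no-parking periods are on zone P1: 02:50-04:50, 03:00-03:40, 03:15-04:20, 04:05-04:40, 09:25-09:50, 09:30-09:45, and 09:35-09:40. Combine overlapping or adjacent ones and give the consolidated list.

02:50–04:50, 09:25–09:50

03:00–03:40 overlaps/touches 02:50–04:50 → extend to 02:50–04:50.
03:15–04:20 overlaps/touches 02:50–04:50 → extend to 02:50–04:50.
04:05–04:40 overlaps/touches 02:50–04:50 → extend to 02:50–04:50.
09:25–09:50 is disjoint → start new block.
09:30–09:45 overlaps/touches 09:25–09:50 → extend to 09:25–09:50.
09:35–09:40 overlaps/touches 09:25–09:50 → extend to 09:25–09:50.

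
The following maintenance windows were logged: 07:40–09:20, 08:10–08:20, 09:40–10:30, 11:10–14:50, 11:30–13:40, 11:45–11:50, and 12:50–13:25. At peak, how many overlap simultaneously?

3

Sweep endpoints in order; track running count of active intervals.
Peak of 3 reached at 11:45.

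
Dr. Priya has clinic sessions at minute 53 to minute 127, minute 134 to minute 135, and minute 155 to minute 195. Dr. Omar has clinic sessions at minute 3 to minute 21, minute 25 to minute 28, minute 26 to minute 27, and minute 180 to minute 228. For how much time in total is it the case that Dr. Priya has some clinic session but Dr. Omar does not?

100 minutes

B, merged: minute 3 to minute 21, minute 25 to minute 28, minute 180 to minute 228.
A \ B = minute 53 to minute 127, minute 134 to minute 135, minute 155 to minute 180.
Total: 74 minutes + 1 minute + 25 minutes = 100 minutes.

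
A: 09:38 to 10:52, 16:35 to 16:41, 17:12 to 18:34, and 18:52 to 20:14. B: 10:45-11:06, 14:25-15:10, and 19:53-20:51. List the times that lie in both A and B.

10:45–10:52, 19:53–20:14

09:38–10:52 meets the second set on 10:45–10:52.
16:35–16:41: no overlap with the second set.
17:12–18:34: no overlap with the second set.
18:52–20:14 meets the second set on 19:53–20:14.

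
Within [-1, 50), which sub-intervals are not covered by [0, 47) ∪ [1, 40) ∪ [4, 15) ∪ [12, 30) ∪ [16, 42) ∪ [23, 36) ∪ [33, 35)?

The merged coverage is [0, 47).
Gaps within [-1, 50): [-1, 0), [47, 50).

[-1, 0) ∪ [47, 50)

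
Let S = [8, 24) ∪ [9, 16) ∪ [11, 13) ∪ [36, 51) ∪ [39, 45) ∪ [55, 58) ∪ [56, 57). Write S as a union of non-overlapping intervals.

[8, 24) ∪ [36, 51) ∪ [55, 58)

[9, 16) overlaps/touches [8, 24) → extend to [8, 24).
[11, 13) overlaps/touches [8, 24) → extend to [8, 24).
[36, 51) is disjoint → start new block.
[39, 45) overlaps/touches [36, 51) → extend to [36, 51).
[55, 58) is disjoint → start new block.
[56, 57) overlaps/touches [55, 58) → extend to [55, 58).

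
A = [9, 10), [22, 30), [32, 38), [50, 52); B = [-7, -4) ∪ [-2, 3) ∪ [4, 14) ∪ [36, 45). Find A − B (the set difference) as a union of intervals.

[22, 30) ∪ [32, 36) ∪ [50, 52)

[9, 10) lies entirely inside B → drops out.
[22, 30) is untouched.
[32, 38) with B removed leaves [32, 36).
[50, 52) is untouched.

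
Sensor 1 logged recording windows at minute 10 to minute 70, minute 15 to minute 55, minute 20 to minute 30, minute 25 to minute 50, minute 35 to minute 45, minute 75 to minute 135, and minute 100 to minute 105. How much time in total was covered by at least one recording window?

Merged: minute 10 to minute 70, minute 75 to minute 135.
Lengths: 60 minutes + 60 minutes = 120 minutes.

120 minutes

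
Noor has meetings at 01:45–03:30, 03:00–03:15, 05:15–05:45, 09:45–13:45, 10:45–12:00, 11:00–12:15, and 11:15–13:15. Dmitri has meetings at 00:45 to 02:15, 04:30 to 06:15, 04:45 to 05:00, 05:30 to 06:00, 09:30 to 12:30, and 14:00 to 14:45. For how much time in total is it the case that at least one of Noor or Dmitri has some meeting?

A, merged: 01:45–03:30, 05:15–05:45, 09:45–13:45.
B, merged: 00:45–02:15, 04:30–06:15, 09:30–12:30, 14:00–14:45.
A ∪ B = 00:45–03:30, 04:30–06:15, 09:30–13:45, 14:00–14:45.
Total: 2 h 45 min + 1 h 45 min + 4 h 15 min + 45 min = 9 h 30 min.

9 h 30 min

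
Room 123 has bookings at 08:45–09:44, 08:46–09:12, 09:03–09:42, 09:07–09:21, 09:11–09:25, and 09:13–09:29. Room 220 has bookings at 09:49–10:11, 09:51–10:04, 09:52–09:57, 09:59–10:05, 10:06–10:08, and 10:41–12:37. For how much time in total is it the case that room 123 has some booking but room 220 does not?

Merge the first list: 08:45–09:44.
Merge the second list: 09:49–10:11, 10:41–12:37.
A \ B = 08:45–09:44.
Total: 59 min.

59 min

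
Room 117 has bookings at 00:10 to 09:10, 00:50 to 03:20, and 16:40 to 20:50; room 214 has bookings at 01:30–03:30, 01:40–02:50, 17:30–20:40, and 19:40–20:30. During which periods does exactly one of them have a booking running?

00:10–01:30, 03:30–09:10, 16:40–17:30, 20:40–20:50

A, merged: 00:10–09:10, 16:40–20:50.
B, merged: 01:30–03:30, 17:30–20:40.
A \ B = 00:10–01:30, 03:30–09:10, 16:40–17:30, 20:40–20:50.
B \ A = none.
Union of the two gives the symmetric difference.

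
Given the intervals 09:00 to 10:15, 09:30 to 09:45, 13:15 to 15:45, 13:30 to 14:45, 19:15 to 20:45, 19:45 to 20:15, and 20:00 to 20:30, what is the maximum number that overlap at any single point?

Walk the sorted start/end points keeping a running depth.
The depth first hits 3 at 20:00.

3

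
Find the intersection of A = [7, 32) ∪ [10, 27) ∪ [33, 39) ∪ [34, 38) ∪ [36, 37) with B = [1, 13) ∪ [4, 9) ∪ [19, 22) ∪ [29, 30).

Merge the first list: [7, 32), [33, 39).
Merge the second list: [1, 13), [19, 22), [29, 30).
[7, 32) overlaps B on [7, 13), [19, 22), [29, 30).
[33, 39) falls entirely outside B.

[7, 13) ∪ [19, 22) ∪ [29, 30)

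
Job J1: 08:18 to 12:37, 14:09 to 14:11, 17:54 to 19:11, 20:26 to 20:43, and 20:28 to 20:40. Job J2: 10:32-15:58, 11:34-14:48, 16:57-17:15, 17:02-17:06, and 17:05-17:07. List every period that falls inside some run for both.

Merge the first list: 08:18–12:37, 14:09–14:11, 17:54–19:11, 20:26–20:43.
Merge the second list: 10:32–15:58, 16:57–17:15.
08:18–12:37 ∩ B → 10:32–12:37.
14:09–14:11 ∩ B → 14:09–14:11.
17:54–19:11 meets no B interval.
20:26–20:43 meets no B interval.

10:32–12:37, 14:09–14:11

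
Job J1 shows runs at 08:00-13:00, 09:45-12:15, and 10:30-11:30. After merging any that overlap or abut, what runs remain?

08:00–13:00

09:45–12:15 overlaps/touches 08:00–13:00 → extend to 08:00–13:00.
10:30–11:30 overlaps/touches 08:00–13:00 → extend to 08:00–13:00.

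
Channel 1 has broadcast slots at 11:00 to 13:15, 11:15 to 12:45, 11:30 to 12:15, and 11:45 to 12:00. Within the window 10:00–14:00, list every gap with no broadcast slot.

10:00-11:00, 13:15-14:00

After merging, the occupied span is 11:00-13:15.
Gaps within 10:00-14:00: 10:00-11:00, 13:15-14:00.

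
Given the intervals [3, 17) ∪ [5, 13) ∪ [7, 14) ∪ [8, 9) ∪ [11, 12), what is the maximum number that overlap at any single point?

4

At 8, 4 of the intervals are simultaneously active.
No point has more.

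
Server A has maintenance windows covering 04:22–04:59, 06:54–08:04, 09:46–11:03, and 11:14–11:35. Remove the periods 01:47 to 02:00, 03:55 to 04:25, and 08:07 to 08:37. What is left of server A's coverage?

04:25–04:59, 06:54–08:04, 09:46–11:03, 11:14–11:35

04:22–04:59 \ B = 04:25–04:59.
06:54–08:04: nothing removed.
09:46–11:03: nothing removed.
11:14–11:35: nothing removed.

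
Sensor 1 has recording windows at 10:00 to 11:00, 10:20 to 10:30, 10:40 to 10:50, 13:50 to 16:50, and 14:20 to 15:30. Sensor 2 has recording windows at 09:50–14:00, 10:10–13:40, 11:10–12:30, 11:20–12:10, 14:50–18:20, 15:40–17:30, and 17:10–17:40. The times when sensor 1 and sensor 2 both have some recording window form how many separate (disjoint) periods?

Merge the first list: 10:00-11:00, 13:50-16:50.
Merge the second list: 09:50-14:00, 14:50-18:20.
A ∩ B = 10:00-11:00, 13:50-14:00, 14:50-16:50.
That is 3 disjoint pieces.

3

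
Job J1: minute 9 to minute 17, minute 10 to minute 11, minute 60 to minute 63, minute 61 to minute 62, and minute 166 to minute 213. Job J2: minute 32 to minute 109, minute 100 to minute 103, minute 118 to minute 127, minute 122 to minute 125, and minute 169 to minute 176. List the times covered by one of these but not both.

minute 9 to minute 17, minute 32 to minute 60, minute 63 to minute 109, minute 118 to minute 127, minute 166 to minute 169, minute 176 to minute 213

A, merged: minute 9 to minute 17, minute 60 to minute 63, minute 166 to minute 213.
B, merged: minute 32 to minute 109, minute 118 to minute 127, minute 169 to minute 176.
A but not B: minute 9 to minute 17, minute 166 to minute 169, minute 176 to minute 213.
B but not A: minute 32 to minute 60, minute 63 to minute 109, minute 118 to minute 127.
Combining gives A △ B.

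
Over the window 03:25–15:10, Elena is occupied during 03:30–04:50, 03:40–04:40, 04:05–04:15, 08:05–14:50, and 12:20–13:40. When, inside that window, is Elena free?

After merging, the occupied span is 03:30–04:50, 08:05–14:50.
Complement within 03:25–15:10: 03:25–03:30, 04:50–08:05, 14:50–15:10.

03:25–03:30, 04:50–08:05, 14:50–15:10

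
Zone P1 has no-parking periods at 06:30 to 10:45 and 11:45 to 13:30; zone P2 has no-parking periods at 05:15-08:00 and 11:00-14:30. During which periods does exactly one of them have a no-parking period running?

A \ B = 08:00–10:45.
B \ A = 05:15–06:30, 11:00–11:45, 13:30–14:30.
Union of the two gives the symmetric difference.

05:15–06:30, 08:00–10:45, 11:00–11:45, 13:30–14:30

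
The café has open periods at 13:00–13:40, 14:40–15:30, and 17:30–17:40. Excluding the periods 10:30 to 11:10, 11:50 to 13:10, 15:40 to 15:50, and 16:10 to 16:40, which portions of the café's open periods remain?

13:00-13:40 with B removed leaves 13:10-13:40.
14:40-15:30 is untouched.
17:30-17:40 is untouched.

13:10-13:40, 14:40-15:30, 17:30-17:40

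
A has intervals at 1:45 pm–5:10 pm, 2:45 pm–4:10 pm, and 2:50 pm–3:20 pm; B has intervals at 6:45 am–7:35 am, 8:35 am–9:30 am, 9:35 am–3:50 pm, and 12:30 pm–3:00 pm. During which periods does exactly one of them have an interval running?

6:45 am–7:35 am, 8:35 am–9:30 am, 9:35 am–1:45 pm, 3:50 pm–5:10 pm

A, merged: 1:45 pm–5:10 pm.
B, merged: 6:45 am–7:35 am, 8:35 am–9:30 am, 9:35 am–3:50 pm.
A but not B: 3:50 pm–5:10 pm.
B but not A: 6:45 am–7:35 am, 8:35 am–9:30 am, 9:35 am–1:45 pm.
Combining gives A △ B.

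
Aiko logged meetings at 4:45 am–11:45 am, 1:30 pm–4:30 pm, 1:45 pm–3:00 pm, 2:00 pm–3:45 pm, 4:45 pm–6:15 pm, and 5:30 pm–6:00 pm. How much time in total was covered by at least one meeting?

11 h 30 min

Merged: 4:45 am-11:45 am, 1:30 pm-4:30 pm, 4:45 pm-6:15 pm.
Lengths: 7 h + 3 h + 1 h 30 min = 11 h 30 min.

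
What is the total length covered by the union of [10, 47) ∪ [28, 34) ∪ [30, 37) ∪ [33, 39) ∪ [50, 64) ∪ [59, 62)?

Merged: [10, 47), [50, 64).
Lengths: 37 + 14 = 51.

51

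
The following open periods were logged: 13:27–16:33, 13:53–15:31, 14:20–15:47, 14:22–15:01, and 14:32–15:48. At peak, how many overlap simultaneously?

At 14:32, 5 of the intervals are simultaneously active.
No point has more.

5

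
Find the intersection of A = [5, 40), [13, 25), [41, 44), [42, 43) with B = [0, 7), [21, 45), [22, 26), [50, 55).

[5, 7) ∪ [21, 40) ∪ [41, 44)

First set merges to [5, 40), [41, 44).
Second set merges to [0, 7), [21, 45), [50, 55).
[5, 40) ∩ B → [5, 7), [21, 40).
[41, 44) ∩ B → [41, 44).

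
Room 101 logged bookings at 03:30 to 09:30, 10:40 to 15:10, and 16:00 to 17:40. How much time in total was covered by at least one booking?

Merged: 03:30-09:30, 10:40-15:10, 16:00-17:40.
Lengths: 6 h + 4 h 30 min + 1 h 40 min = 12 h 10 min.

12 h 10 min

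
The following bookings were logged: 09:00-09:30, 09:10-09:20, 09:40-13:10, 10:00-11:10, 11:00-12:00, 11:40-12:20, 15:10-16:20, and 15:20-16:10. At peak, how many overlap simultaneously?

Sweep endpoints in order; track running count of active intervals.
Peak of 3 reached at 11:00.

3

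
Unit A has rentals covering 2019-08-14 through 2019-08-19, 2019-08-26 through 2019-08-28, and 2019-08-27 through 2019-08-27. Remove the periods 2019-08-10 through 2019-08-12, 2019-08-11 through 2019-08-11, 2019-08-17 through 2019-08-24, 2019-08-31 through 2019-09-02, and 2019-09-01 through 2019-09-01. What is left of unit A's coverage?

2019-08-14 through 2019-08-16, 2019-08-26 through 2019-08-28

First set merges to 2019-08-14 through 2019-08-19, 2019-08-26 through 2019-08-28.
Second set merges to 2019-08-10 through 2019-08-12, 2019-08-17 through 2019-08-24, 2019-08-31 through 2019-09-02.
2019-08-14 through 2019-08-19 \ B = 2019-08-14 through 2019-08-16.
2019-08-26 through 2019-08-28: nothing removed.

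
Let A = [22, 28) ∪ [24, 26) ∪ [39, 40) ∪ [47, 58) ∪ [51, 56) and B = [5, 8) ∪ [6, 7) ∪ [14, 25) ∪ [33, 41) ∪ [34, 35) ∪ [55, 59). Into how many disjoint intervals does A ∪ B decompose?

4

First set merges to [22, 28), [39, 40), [47, 58).
Second set merges to [5, 8), [14, 25), [33, 41), [55, 59).
A ∪ B = [5, 8), [14, 28), [33, 41), [47, 59).
That is 4 disjoint pieces.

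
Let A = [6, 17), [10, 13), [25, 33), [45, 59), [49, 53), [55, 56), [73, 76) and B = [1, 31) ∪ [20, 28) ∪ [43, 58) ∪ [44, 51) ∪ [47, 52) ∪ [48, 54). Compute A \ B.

[31, 33) ∪ [58, 59) ∪ [73, 76)

First set merges to [6, 17), [25, 33), [45, 59), [73, 76).
Second set merges to [1, 31), [43, 58).
[6, 17): fully covered by B → removed.
[25, 33) minus B → [31, 33).
[45, 59) minus B → [58, 59).
[73, 76): no B overlap → unchanged.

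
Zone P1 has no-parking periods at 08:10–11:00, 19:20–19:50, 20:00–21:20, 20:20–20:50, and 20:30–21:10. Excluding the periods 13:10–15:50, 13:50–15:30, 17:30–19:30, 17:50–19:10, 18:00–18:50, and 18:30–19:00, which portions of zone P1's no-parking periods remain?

08:10-11:00, 19:30-19:50, 20:00-21:20

Merge the first list: 08:10-11:00, 19:20-19:50, 20:00-21:20.
Merge the second list: 13:10-15:50, 17:30-19:30.
08:10-11:00: no B overlap → unchanged.
19:20-19:50 minus B → 19:30-19:50.
20:00-21:20: no B overlap → unchanged.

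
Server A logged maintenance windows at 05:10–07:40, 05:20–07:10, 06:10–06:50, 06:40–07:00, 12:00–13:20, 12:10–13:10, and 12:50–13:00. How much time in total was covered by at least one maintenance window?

3 h 50 min

Merged: 05:10–07:40, 12:00–13:20.
Lengths: 2 h 30 min + 1 h 20 min = 3 h 50 min.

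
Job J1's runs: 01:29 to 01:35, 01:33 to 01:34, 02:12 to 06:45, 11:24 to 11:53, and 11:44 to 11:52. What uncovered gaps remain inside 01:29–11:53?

Covered (merged): 01:29-01:35, 02:12-06:45, 11:24-11:53.
Complement within 01:29-11:53: 01:35-02:12, 06:45-11:24.

01:35-02:12, 06:45-11:24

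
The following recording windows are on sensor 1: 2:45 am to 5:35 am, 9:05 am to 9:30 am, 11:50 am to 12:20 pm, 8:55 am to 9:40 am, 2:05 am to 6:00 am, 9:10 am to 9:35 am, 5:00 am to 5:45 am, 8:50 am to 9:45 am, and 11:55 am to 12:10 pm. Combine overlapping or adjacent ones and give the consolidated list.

2:05 am–6:00 am, 8:50 am–9:45 am, 11:50 am–12:20 pm

Sort by start: 2:05 am–6:00 am, 2:45 am–5:35 am, 5:00 am–5:45 am, 8:50 am–9:45 am, 8:55 am–9:40 am, 9:05 am–9:30 am, 9:10 am–9:35 am, 11:50 am–12:20 pm, 11:55 am–12:10 pm.
2:45 am–5:35 am overlaps/touches 2:05 am–6:00 am → extend to 2:05 am–6:00 am.
5:00 am–5:45 am overlaps/touches 2:05 am–6:00 am → extend to 2:05 am–6:00 am.
8:50 am–9:45 am is disjoint → start new block.
8:55 am–9:40 am overlaps/touches 8:50 am–9:45 am → extend to 8:50 am–9:45 am.
9:05 am–9:30 am overlaps/touches 8:50 am–9:45 am → extend to 8:50 am–9:45 am.
9:10 am–9:35 am overlaps/touches 8:50 am–9:45 am → extend to 8:50 am–9:45 am.
11:50 am–12:20 pm is disjoint → start new block.
11:55 am–12:10 pm overlaps/touches 11:50 am–12:20 pm → extend to 11:50 am–12:20 pm.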